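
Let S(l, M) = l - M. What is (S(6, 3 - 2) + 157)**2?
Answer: 26244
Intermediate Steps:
(S(6, 3 - 2) + 157)**2 = ((6 - (3 - 2)) + 157)**2 = ((6 - 1*1) + 157)**2 = ((6 - 1) + 157)**2 = (5 + 157)**2 = 162**2 = 26244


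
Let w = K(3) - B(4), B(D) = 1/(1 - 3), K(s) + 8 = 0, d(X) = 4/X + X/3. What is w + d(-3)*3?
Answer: -29/2 ≈ -14.500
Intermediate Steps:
d(X) = 4/X + X/3 (d(X) = 4/X + X*(⅓) = 4/X + X/3)
K(s) = -8 (K(s) = -8 + 0 = -8)
B(D) = -½ (B(D) = 1/(-2) = -½)
w = -15/2 (w = -8 - 1*(-½) = -8 + ½ = -15/2 ≈ -7.5000)
w + d(-3)*3 = -15/2 + (4/(-3) + (⅓)*(-3))*3 = -15/2 + (4*(-⅓) - 1)*3 = -15/2 + (-4/3 - 1)*3 = -15/2 - 7/3*3 = -15/2 - 7 = -29/2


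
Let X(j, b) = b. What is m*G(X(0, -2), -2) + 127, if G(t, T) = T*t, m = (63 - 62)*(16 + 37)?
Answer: 339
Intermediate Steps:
m = 53 (m = 1*53 = 53)
m*G(X(0, -2), -2) + 127 = 53*(-2*(-2)) + 127 = 53*4 + 127 = 212 + 127 = 339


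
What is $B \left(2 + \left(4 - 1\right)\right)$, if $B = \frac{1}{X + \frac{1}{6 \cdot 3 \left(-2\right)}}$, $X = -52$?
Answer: $- \frac{180}{1873} \approx -0.096102$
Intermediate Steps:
$B = - \frac{36}{1873}$ ($B = \frac{1}{-52 + \frac{1}{6 \cdot 3 \left(-2\right)}} = \frac{1}{-52 + \frac{1}{18 \left(-2\right)}} = \frac{1}{-52 + \frac{1}{-36}} = \frac{1}{-52 - \frac{1}{36}} = \frac{1}{- \frac{1873}{36}} = - \frac{36}{1873} \approx -0.019221$)
$B \left(2 + \left(4 - 1\right)\right) = - \frac{36 \left(2 + \left(4 - 1\right)\right)}{1873} = - \frac{36 \left(2 + 3\right)}{1873} = \left(- \frac{36}{1873}\right) 5 = - \frac{180}{1873}$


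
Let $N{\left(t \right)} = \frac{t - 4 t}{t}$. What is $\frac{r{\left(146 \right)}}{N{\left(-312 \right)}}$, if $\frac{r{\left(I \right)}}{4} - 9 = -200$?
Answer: $\frac{764}{3} \approx 254.67$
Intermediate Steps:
$r{\left(I \right)} = -764$ ($r{\left(I \right)} = 36 + 4 \left(-200\right) = 36 - 800 = -764$)
$N{\left(t \right)} = -3$ ($N{\left(t \right)} = \frac{\left(-3\right) t}{t} = -3$)
$\frac{r{\left(146 \right)}}{N{\left(-312 \right)}} = - \frac{764}{-3} = \left(-764\right) \left(- \frac{1}{3}\right) = \frac{764}{3}$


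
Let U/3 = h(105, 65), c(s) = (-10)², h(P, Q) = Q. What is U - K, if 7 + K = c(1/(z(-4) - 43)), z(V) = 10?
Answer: 102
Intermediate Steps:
c(s) = 100
U = 195 (U = 3*65 = 195)
K = 93 (K = -7 + 100 = 93)
U - K = 195 - 1*93 = 195 - 93 = 102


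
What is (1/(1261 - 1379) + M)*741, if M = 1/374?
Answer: -47424/11033 ≈ -4.2984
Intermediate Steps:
M = 1/374 ≈ 0.0026738
(1/(1261 - 1379) + M)*741 = (1/(1261 - 1379) + 1/374)*741 = (1/(-118) + 1/374)*741 = (-1/118 + 1/374)*741 = -64/11033*741 = -47424/11033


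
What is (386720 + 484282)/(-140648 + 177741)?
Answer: 871002/37093 ≈ 23.482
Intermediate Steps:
(386720 + 484282)/(-140648 + 177741) = 871002/37093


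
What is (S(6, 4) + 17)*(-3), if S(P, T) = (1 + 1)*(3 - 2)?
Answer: -57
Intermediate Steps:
S(P, T) = 2 (S(P, T) = 2*1 = 2)
(S(6, 4) + 17)*(-3) = (2 + 17)*(-3) = 19*(-3) = -57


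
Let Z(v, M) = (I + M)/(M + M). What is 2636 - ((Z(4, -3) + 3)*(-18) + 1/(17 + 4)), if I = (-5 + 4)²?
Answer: 56615/21 ≈ 2696.0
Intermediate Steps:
I = 1 (I = (-1)² = 1)
Z(v, M) = (1 + M)/(2*M) (Z(v, M) = (1 + M)/(M + M) = (1 + M)/((2*M)) = (1 + M)*(1/(2*M)) = (1 + M)/(2*M))
2636 - ((Z(4, -3) + 3)*(-18) + 1/(17 + 4)) = 2636 - (((½)*(1 - 3)/(-3) + 3)*(-18) + 1/(17 + 4)) = 2636 - (((½)*(-⅓)*(-2) + 3)*(-18) + 1/21) = 2636 - ((⅓ + 3)*(-18) + 1/21) = 2636 - ((10/3)*(-18) + 1/21) = 2636 - (-60 + 1/21) = 2636 - 1*(-1259/21) = 2636 + 1259/21 = 56615/21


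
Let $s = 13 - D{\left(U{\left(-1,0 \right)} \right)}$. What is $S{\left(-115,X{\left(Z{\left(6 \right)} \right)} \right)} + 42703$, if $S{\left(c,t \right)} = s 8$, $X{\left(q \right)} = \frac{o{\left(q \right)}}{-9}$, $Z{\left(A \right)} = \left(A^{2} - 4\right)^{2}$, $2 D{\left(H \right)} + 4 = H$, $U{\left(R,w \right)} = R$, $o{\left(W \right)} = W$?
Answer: $42827$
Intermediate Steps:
$D{\left(H \right)} = -2 + \frac{H}{2}$
$Z{\left(A \right)} = \left(-4 + A^{2}\right)^{2}$
$X{\left(q \right)} = - \frac{q}{9}$ ($X{\left(q \right)} = \frac{q}{-9} = q \left(- \frac{1}{9}\right) = - \frac{q}{9}$)
$s = \frac{31}{2}$ ($s = 13 - \left(-2 + \frac{1}{2} \left(-1\right)\right) = 13 - \left(-2 - \frac{1}{2}\right) = 13 - - \frac{5}{2} = 13 + \frac{5}{2} = \frac{31}{2} \approx 15.5$)
$S{\left(c,t \right)} = 124$ ($S{\left(c,t \right)} = \frac{31}{2} \cdot 8 = 124$)
$S{\left(-115,X{\left(Z{\left(6 \right)} \right)} \right)} + 42703 = 124 + 42703 = 42827$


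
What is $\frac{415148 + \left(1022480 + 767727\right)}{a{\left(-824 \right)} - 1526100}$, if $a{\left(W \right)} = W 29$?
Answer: $- \frac{2205355}{1549996} \approx -1.4228$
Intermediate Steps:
$a{\left(W \right)} = 29 W$
$\frac{415148 + \left(1022480 + 767727\right)}{a{\left(-824 \right)} - 1526100} = \frac{415148 + \left(1022480 + 767727\right)}{29 \left(-824\right) - 1526100} = \frac{415148 + 1790207}{-23896 - 1526100} = \frac{2205355}{-1549996} = 2205355 \left(- \frac{1}{1549996}\right) = - \frac{2205355}{1549996}$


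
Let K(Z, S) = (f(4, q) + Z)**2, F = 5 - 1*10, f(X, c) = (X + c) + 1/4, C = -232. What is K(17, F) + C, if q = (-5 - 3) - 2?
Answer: -1687/16 ≈ -105.44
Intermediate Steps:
q = -10 (q = -8 - 2 = -10)
f(X, c) = 1/4 + X + c (f(X, c) = (X + c) + 1/4 = 1/4 + X + c)
F = -5 (F = 5 - 10 = -5)
K(Z, S) = (-23/4 + Z)**2 (K(Z, S) = ((1/4 + 4 - 10) + Z)**2 = (-23/4 + Z)**2)
K(17, F) + C = (-23 + 4*17)**2/16 - 232 = (-23 + 68)**2/16 - 232 = (1/16)*45**2 - 232 = (1/16)*2025 - 232 = 2025/16 - 232 = -1687/16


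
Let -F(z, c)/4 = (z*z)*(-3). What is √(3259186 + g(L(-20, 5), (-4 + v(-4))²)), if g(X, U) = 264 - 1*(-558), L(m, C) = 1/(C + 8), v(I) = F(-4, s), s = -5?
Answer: 2*√815002 ≈ 1805.5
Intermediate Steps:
F(z, c) = 12*z² (F(z, c) = -4*z*z*(-3) = -4*z²*(-3) = -(-12)*z² = 12*z²)
v(I) = 192 (v(I) = 12*(-4)² = 12*16 = 192)
L(m, C) = 1/(8 + C)
g(X, U) = 822 (g(X, U) = 264 + 558 = 822)
√(3259186 + g(L(-20, 5), (-4 + v(-4))²)) = √(3259186 + 822) = √3260008 = 2*√815002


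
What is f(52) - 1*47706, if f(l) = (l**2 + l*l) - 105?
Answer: -42403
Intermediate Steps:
f(l) = -105 + 2*l**2 (f(l) = (l**2 + l**2) - 105 = 2*l**2 - 105 = -105 + 2*l**2)
f(52) - 1*47706 = (-105 + 2*52**2) - 1*47706 = (-105 + 2*2704) - 47706 = (-105 + 5408) - 47706 = 5303 - 47706 = -42403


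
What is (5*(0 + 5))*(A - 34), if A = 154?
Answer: 3000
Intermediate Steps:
(5*(0 + 5))*(A - 34) = (5*(0 + 5))*(154 - 34) = (5*5)*120 = 25*120 = 3000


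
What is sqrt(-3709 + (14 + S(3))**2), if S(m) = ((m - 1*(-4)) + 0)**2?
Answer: 2*sqrt(65) ≈ 16.125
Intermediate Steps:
S(m) = (4 + m)**2 (S(m) = ((m + 4) + 0)**2 = ((4 + m) + 0)**2 = (4 + m)**2)
sqrt(-3709 + (14 + S(3))**2) = sqrt(-3709 + (14 + (4 + 3)**2)**2) = sqrt(-3709 + (14 + 7**2)**2) = sqrt(-3709 + (14 + 49)**2) = sqrt(-3709 + 63**2) = sqrt(-3709 + 3969) = sqrt(260) = 2*sqrt(65)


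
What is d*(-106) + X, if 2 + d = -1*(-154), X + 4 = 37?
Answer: -16079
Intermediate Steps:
X = 33 (X = -4 + 37 = 33)
d = 152 (d = -2 - 1*(-154) = -2 + 154 = 152)
d*(-106) + X = 152*(-106) + 33 = -16112 + 33 = -16079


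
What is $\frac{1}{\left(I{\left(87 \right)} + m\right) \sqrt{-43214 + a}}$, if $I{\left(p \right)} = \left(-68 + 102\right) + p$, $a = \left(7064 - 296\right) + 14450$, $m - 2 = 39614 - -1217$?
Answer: $- \frac{i \sqrt{611}}{150137364} \approx - 1.6464 \cdot 10^{-7} i$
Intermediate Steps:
$m = 40833$ ($m = 2 + \left(39614 - -1217\right) = 2 + \left(39614 + 1217\right) = 2 + 40831 = 40833$)
$a = 21218$ ($a = 6768 + 14450 = 21218$)
$I{\left(p \right)} = 34 + p$
$\frac{1}{\left(I{\left(87 \right)} + m\right) \sqrt{-43214 + a}} = \frac{1}{\left(\left(34 + 87\right) + 40833\right) \sqrt{-43214 + 21218}} = \frac{1}{\left(121 + 40833\right) \sqrt{-21996}} = \frac{1}{40954 \cdot 6 i \sqrt{611}} = \frac{\left(- \frac{1}{3666}\right) i \sqrt{611}}{40954} = - \frac{i \sqrt{611}}{150137364}$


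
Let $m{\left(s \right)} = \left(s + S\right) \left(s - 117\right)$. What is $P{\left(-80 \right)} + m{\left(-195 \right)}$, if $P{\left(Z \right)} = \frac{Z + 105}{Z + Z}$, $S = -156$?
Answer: $\frac{3504379}{32} \approx 1.0951 \cdot 10^{5}$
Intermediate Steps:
$m{\left(s \right)} = \left(-156 + s\right) \left(-117 + s\right)$ ($m{\left(s \right)} = \left(s - 156\right) \left(s - 117\right) = \left(-156 + s\right) \left(-117 + s\right)$)
$P{\left(Z \right)} = \frac{105 + Z}{2 Z}$
$P{\left(-80 \right)} + m{\left(-195 \right)} = \frac{105 - 80}{2 \left(-80\right)} + \left(18252 + \left(-195\right)^{2} - -53235\right) = \frac{1}{2} \left(- \frac{1}{80}\right) 25 + \left(18252 + 38025 + 53235\right) = - \frac{5}{32} + 109512 = \frac{3504379}{32}$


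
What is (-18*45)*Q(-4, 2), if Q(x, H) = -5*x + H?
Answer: -17820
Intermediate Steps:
Q(x, H) = H - 5*x
(-18*45)*Q(-4, 2) = (-18*45)*(2 - 5*(-4)) = -810*(2 + 20) = -810*22 = -17820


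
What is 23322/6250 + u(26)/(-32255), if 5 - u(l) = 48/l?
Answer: 977900818/262071875 ≈ 3.7314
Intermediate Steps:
u(l) = 5 - 48/l
23322/6250 + u(26)/(-32255) = 23322/6250 + (5 - 48/26)/(-32255) = 23322*(1/6250) + (5 - 48*1/26)*(-1/32255) = 11661/3125 + (5 - 24/13)*(-1/32255) = 11661/3125 + (41/13)*(-1/32255) = 11661/3125 - 41/419315 = 977900818/262071875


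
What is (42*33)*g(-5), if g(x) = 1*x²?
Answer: 34650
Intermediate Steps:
g(x) = x²
(42*33)*g(-5) = (42*33)*(-5)² = 1386*25 = 34650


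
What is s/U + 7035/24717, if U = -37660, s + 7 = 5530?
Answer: 873647/6332260 ≈ 0.13797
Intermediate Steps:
s = 5523 (s = -7 + 5530 = 5523)
s/U + 7035/24717 = 5523/(-37660) + 7035/24717 = 5523*(-1/37660) + 7035*(1/24717) = -789/5380 + 335/1177 = 873647/6332260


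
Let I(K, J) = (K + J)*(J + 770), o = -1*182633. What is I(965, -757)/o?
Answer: -2704/182633 ≈ -0.014806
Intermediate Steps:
o = -182633
I(K, J) = (770 + J)*(J + K) (I(K, J) = (J + K)*(770 + J) = (770 + J)*(J + K))
I(965, -757)/o = ((-757)² + 770*(-757) + 770*965 - 757*965)/(-182633) = (573049 - 582890 + 743050 - 730505)*(-1/182633) = 2704*(-1/182633) = -2704/182633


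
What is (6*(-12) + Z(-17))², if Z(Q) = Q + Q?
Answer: 11236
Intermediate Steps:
Z(Q) = 2*Q
(6*(-12) + Z(-17))² = (6*(-12) + 2*(-17))² = (-72 - 34)² = (-106)² = 11236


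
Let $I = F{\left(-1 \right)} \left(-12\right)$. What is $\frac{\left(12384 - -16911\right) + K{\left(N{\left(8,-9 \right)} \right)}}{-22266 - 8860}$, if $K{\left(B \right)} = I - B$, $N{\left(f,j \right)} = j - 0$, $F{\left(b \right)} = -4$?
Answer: $- \frac{14676}{15563} \approx -0.94301$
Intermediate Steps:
$I = 48$ ($I = \left(-4\right) \left(-12\right) = 48$)
$N{\left(f,j \right)} = j$ ($N{\left(f,j \right)} = j + 0 = j$)
$K{\left(B \right)} = 48 - B$
$\frac{\left(12384 - -16911\right) + K{\left(N{\left(8,-9 \right)} \right)}}{-22266 - 8860} = \frac{\left(12384 - -16911\right) + \left(48 - -9\right)}{-22266 - 8860} = \frac{\left(12384 + 16911\right) + \left(48 + 9\right)}{-31126} = \left(29295 + 57\right) \left(- \frac{1}{31126}\right) = 29352 \left(- \frac{1}{31126}\right) = - \frac{14676}{15563}$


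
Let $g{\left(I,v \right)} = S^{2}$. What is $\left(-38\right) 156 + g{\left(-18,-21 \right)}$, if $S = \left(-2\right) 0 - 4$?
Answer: $-5912$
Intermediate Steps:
$S = -4$ ($S = 0 - 4 = -4$)
$g{\left(I,v \right)} = 16$ ($g{\left(I,v \right)} = \left(-4\right)^{2} = 16$)
$\left(-38\right) 156 + g{\left(-18,-21 \right)} = \left(-38\right) 156 + 16 = -5928 + 16 = -5912$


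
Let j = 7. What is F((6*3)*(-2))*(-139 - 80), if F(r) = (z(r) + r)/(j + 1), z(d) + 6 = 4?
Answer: 4161/4 ≈ 1040.3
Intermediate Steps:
z(d) = -2 (z(d) = -6 + 4 = -2)
F(r) = -¼ + r/8 (F(r) = (-2 + r)/(7 + 1) = (-2 + r)/8 = (-2 + r)*(⅛) = -¼ + r/8)
F((6*3)*(-2))*(-139 - 80) = (-¼ + ((6*3)*(-2))/8)*(-139 - 80) = (-¼ + (18*(-2))/8)*(-219) = (-¼ + (⅛)*(-36))*(-219) = (-¼ - 9/2)*(-219) = -19/4*(-219) = 4161/4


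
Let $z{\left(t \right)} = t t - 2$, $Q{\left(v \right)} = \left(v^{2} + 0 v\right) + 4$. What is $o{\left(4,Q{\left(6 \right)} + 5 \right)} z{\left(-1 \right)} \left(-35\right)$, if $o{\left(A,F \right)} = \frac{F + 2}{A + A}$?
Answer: $\frac{1645}{8} \approx 205.63$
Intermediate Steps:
$Q{\left(v \right)} = 4 + v^{2}$ ($Q{\left(v \right)} = \left(v^{2} + 0\right) + 4 = v^{2} + 4 = 4 + v^{2}$)
$o{\left(A,F \right)} = \frac{2 + F}{2 A}$
$z{\left(t \right)} = -2 + t^{2}$ ($z{\left(t \right)} = t^{2} - 2 = -2 + t^{2}$)
$o{\left(4,Q{\left(6 \right)} + 5 \right)} z{\left(-1 \right)} \left(-35\right) = \frac{2 + \left(\left(4 + 6^{2}\right) + 5\right)}{2 \cdot 4} \left(-2 + \left(-1\right)^{2}\right) \left(-35\right) = \frac{1}{2} \cdot \frac{1}{4} \left(2 + \left(\left(4 + 36\right) + 5\right)\right) \left(-2 + 1\right) \left(-35\right) = \frac{1}{2} \cdot \frac{1}{4} \left(2 + \left(40 + 5\right)\right) \left(-1\right) \left(-35\right) = \frac{1}{2} \cdot \frac{1}{4} \left(2 + 45\right) \left(-1\right) \left(-35\right) = \frac{1}{2} \cdot \frac{1}{4} \cdot 47 \left(-1\right) \left(-35\right) = \frac{47}{8} \left(-1\right) \left(-35\right) = \left(- \frac{47}{8}\right) \left(-35\right) = \frac{1645}{8}$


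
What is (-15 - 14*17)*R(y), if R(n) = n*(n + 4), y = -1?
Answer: 759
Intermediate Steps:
R(n) = n*(4 + n)
(-15 - 14*17)*R(y) = (-15 - 14*17)*(-(4 - 1)) = (-15 - 238)*(-1*3) = -253*(-3) = 759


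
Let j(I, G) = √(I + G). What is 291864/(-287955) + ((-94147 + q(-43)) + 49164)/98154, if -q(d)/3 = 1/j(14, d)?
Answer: -1540766623/1046812410 + I*√29/948822 ≈ -1.4719 + 5.6756e-6*I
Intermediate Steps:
j(I, G) = √(G + I)
q(d) = -3/√(14 + d) (q(d) = -3/√(d + 14) = -3/√(14 + d))
291864/(-287955) + ((-94147 + q(-43)) + 49164)/98154 = 291864/(-287955) + ((-94147 - 3/√(14 - 43)) + 49164)/98154 = 291864*(-1/287955) + ((-94147 - (-3)*I*√29/29) + 49164)*(1/98154) = -97288/95985 + ((-94147 - (-3)*I*√29/29) + 49164)*(1/98154) = -97288/95985 + ((-94147 + 3*I*√29/29) + 49164)*(1/98154) = -97288/95985 + (-44983 + 3*I*√29/29)*(1/98154) = -97288/95985 + (-44983/98154 + I*√29/948822) = -1540766623/1046812410 + I*√29/948822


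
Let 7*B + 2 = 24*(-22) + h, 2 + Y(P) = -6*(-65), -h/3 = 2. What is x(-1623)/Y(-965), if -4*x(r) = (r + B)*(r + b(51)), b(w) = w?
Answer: -4675521/2716 ≈ -1721.5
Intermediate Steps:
h = -6 (h = -3*2 = -6)
Y(P) = 388 (Y(P) = -2 - 6*(-65) = -2 + 390 = 388)
B = -536/7 (B = -2/7 + (24*(-22) - 6)/7 = -2/7 + (-528 - 6)/7 = -2/7 + (1/7)*(-534) = -2/7 - 534/7 = -536/7 ≈ -76.571)
x(r) = -(51 + r)*(-536/7 + r)/4 (x(r) = -(r - 536/7)*(r + 51)/4 = -(-536/7 + r)*(51 + r)/4 = -(51 + r)*(-536/7 + r)/4)
x(-1623)/Y(-965) = (6834/7 - 1/4*(-1623)**2 + (179/28)*(-1623))/388 = (6834/7 - 1/4*2634129 - 290517/28)*(1/388) = (6834/7 - 2634129/4 - 290517/28)*(1/388) = -4675521/7*1/388 = -4675521/2716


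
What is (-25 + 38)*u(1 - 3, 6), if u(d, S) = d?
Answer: -26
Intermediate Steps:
(-25 + 38)*u(1 - 3, 6) = (-25 + 38)*(1 - 3) = 13*(-2) = -26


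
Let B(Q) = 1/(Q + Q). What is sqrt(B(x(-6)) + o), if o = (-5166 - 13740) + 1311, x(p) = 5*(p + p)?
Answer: I*sqrt(63342030)/60 ≈ 132.65*I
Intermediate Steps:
x(p) = 10*p (x(p) = 5*(2*p) = 10*p)
B(Q) = 1/(2*Q)
o = -17595 (o = -18906 + 1311 = -17595)
sqrt(B(x(-6)) + o) = sqrt(1/(2*((10*(-6)))) - 17595) = sqrt((1/2)/(-60) - 17595) = sqrt((1/2)*(-1/60) - 17595) = sqrt(-1/120 - 17595) = sqrt(-2111401/120) = I*sqrt(63342030)/60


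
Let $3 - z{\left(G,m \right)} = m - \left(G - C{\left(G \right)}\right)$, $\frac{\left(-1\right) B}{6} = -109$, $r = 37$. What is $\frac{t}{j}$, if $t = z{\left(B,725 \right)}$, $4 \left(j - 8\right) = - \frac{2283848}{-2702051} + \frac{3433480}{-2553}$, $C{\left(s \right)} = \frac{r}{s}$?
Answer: $\frac{102346015353109}{493271905154680} \approx 0.20748$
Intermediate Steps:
$B = 654$ ($B = \left(-6\right) \left(-109\right) = 654$)
$C{\left(s \right)} = \frac{37}{s}$
$j = - \frac{2262715161260}{6898336203}$ ($j = 8 + \frac{- \frac{2283848}{-2702051} + \frac{3433480}{-2553}}{4} = 8 + \frac{\left(-2283848\right) \left(- \frac{1}{2702051}\right) + 3433480 \left(- \frac{1}{2553}\right)}{4} = 8 + \frac{\frac{2283848}{2702051} - \frac{3433480}{2553}}{4} = 8 + \frac{1}{4} \left(- \frac{9271607403536}{6898336203}\right) = 8 - \frac{2317901850884}{6898336203} = - \frac{2262715161260}{6898336203} \approx -328.01$)
$z{\left(G,m \right)} = 3 + G - m - \frac{37}{G}$ ($z{\left(G,m \right)} = 3 - \left(m - \left(G - \frac{37}{G}\right)\right) = 3 - \left(m - G + \frac{37}{G}\right) = 3 + G - m - \frac{37}{G}$)
$t = - \frac{44509}{654}$ ($t = 3 + 654 - 725 - \frac{37}{654} = - \frac{44509}{654} \approx -68.057$)
$\frac{t}{j} = - \frac{44509}{654 \left(- \frac{2262715161260}{6898336203}\right)} = \left(- \frac{44509}{654}\right) \left(- \frac{6898336203}{2262715161260}\right) = \frac{102346015353109}{493271905154680}$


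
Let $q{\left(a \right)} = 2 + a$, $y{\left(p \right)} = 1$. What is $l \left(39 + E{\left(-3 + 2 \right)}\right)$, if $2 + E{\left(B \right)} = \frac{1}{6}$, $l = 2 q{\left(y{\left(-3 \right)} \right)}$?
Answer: $223$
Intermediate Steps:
$l = 6$ ($l = 2 \left(2 + 1\right) = 2 \cdot 3 = 6$)
$E{\left(B \right)} = - \frac{11}{6}$ ($E{\left(B \right)} = -2 + \frac{1}{6} = - \frac{11}{6}$)
$l \left(39 + E{\left(-3 + 2 \right)}\right) = 6 \left(39 - \frac{11}{6}\right) = 6 \cdot \frac{223}{6} = 223$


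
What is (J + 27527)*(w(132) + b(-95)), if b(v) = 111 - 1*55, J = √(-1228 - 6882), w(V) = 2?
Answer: 1596566 + 58*I*√8110 ≈ 1.5966e+6 + 5223.2*I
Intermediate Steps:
J = I*√8110 (J = √(-8110) = I*√8110 ≈ 90.056*I)
b(v) = 56 (b(v) = 111 - 55 = 56)
(J + 27527)*(w(132) + b(-95)) = (I*√8110 + 27527)*(2 + 56) = (27527 + I*√8110)*58 = 1596566 + 58*I*√8110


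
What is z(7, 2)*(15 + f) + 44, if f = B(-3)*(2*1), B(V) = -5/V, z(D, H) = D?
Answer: 517/3 ≈ 172.33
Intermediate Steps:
f = 10/3 (f = (-5/(-3))*(2*1) = -5*(-1/3)*2 = (5/3)*2 = 10/3 ≈ 3.3333)
z(7, 2)*(15 + f) + 44 = 7*(15 + 10/3) + 44 = 7*(55/3) + 44 = 385/3 + 44 = 517/3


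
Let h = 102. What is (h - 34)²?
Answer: 4624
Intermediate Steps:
(h - 34)² = (102 - 34)² = 68² = 4624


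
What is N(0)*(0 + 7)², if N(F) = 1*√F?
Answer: 0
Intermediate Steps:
N(F) = √F
N(0)*(0 + 7)² = √0*(0 + 7)² = 0*7² = 0*49 = 0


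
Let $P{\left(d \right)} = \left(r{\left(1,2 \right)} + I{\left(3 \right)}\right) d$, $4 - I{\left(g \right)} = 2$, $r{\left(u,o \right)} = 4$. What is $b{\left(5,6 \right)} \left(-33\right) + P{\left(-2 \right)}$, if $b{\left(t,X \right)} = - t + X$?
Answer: $-45$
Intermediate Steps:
$b{\left(t,X \right)} = X - t$
$I{\left(g \right)} = 2$ ($I{\left(g \right)} = 4 - 2 = 2$)
$P{\left(d \right)} = 6 d$ ($P{\left(d \right)} = \left(4 + 2\right) d = 6 d$)
$b{\left(5,6 \right)} \left(-33\right) + P{\left(-2 \right)} = \left(6 - 5\right) \left(-33\right) + 6 \left(-2\right) = \left(6 - 5\right) \left(-33\right) - 12 = 1 \left(-33\right) - 12 = -33 - 12 = -45$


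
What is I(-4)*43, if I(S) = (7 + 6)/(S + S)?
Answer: -559/8 ≈ -69.875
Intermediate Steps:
I(S) = 13/(2*S) (I(S) = 13/((2*S)) = 13*(1/(2*S)) = 13/(2*S))
I(-4)*43 = ((13/2)/(-4))*43 = ((13/2)*(-1/4))*43 = -13/8*43 = -559/8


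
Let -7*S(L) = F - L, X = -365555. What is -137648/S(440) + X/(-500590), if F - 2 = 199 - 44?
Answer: -853509795/250738 ≈ -3404.0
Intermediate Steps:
F = 157 (F = 2 + (199 - 44) = 2 + 155 = 157)
S(L) = -157/7 + L/7 (S(L) = -(157 - L)/7 = -157/7 + L/7)
-137648/S(440) + X/(-500590) = -137648/(-157/7 + (⅐)*440) - 365555/(-500590) = -137648/(-157/7 + 440/7) - 365555*(-1/500590) = -137648/283/7 + 647/886 = -137648*7/283 + 647/886 = -963536/283 + 647/886 = -853509795/250738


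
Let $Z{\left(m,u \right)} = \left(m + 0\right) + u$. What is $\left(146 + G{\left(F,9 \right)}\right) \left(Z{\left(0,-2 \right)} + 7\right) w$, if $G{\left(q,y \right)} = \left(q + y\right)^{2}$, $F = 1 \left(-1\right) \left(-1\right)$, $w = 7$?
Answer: $8610$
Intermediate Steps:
$Z{\left(m,u \right)} = m + u$
$F = 1$ ($F = \left(-1\right) \left(-1\right) = 1$)
$\left(146 + G{\left(F,9 \right)}\right) \left(Z{\left(0,-2 \right)} + 7\right) w = \left(146 + \left(1 + 9\right)^{2}\right) \left(\left(0 - 2\right) + 7\right) 7 = \left(146 + 10^{2}\right) \left(-2 + 7\right) 7 = \left(146 + 100\right) 5 \cdot 7 = 246 \cdot 35 = 8610$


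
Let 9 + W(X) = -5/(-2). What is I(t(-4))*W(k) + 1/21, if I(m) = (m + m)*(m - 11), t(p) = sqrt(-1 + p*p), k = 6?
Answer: -4094/21 + 143*sqrt(15) ≈ 358.88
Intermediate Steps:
t(p) = sqrt(-1 + p**2)
W(X) = -13/2 (W(X) = -9 - 5/(-2) = -9 - 5*(-1/2) = -9 + 5/2 = -13/2)
I(m) = 2*m*(-11 + m) (I(m) = (2*m)*(-11 + m) = 2*m*(-11 + m))
I(t(-4))*W(k) + 1/21 = (2*sqrt(-1 + (-4)**2)*(-11 + sqrt(-1 + (-4)**2)))*(-13/2) + 1/21 = (2*sqrt(-1 + 16)*(-11 + sqrt(-1 + 16)))*(-13/2) + 1/21 = (2*sqrt(15)*(-11 + sqrt(15)))*(-13/2) + 1/21 = -13*sqrt(15)*(-11 + sqrt(15)) + 1/21 = 1/21 - 13*sqrt(15)*(-11 + sqrt(15))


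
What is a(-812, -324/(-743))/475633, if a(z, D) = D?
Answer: 324/353395319 ≈ 9.1682e-7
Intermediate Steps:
a(-812, -324/(-743))/475633 = -324/(-743)/475633 = -324*(-1/743)*(1/475633) = (324/743)*(1/475633) = 324/353395319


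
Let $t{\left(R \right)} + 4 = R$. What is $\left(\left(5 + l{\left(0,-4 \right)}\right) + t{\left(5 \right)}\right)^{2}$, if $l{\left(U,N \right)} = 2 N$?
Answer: $4$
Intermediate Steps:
$t{\left(R \right)} = -4 + R$
$\left(\left(5 + l{\left(0,-4 \right)}\right) + t{\left(5 \right)}\right)^{2} = \left(\left(5 + 2 \left(-4\right)\right) + \left(-4 + 5\right)\right)^{2} = \left(\left(5 - 8\right) + 1\right)^{2} = \left(-3 + 1\right)^{2} = \left(-2\right)^{2} = 4$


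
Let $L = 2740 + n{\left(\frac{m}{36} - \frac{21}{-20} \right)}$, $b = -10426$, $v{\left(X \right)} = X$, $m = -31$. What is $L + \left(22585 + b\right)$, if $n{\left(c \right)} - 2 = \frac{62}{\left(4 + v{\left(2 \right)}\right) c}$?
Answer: $\frac{254247}{17} \approx 14956.0$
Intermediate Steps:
$n{\left(c \right)} = 2 + \frac{31}{3 c}$ ($n{\left(c \right)} = 2 + \frac{62}{\left(4 + 2\right) c} = 2 + \frac{62}{6 c} = 2 + 62 \frac{1}{6 c} = 2 + \frac{31}{3 c}$)
$L = \frac{47544}{17}$ ($L = 2740 + \left(2 + \frac{31}{3 \left(- \frac{31}{36} - \frac{21}{-20}\right)}\right) = 2740 + \left(2 + \frac{31}{3 \left(\left(-31\right) \frac{1}{36} - - \frac{21}{20}\right)}\right) = 2740 + \left(2 + \frac{31}{3 \left(- \frac{31}{36} + \frac{21}{20}\right)}\right) = 2740 + \left(2 + \frac{31}{3 \cdot \frac{17}{90}}\right) = 2740 + \left(2 + \frac{31}{3} \cdot \frac{90}{17}\right) = 2740 + \left(2 + \frac{930}{17}\right) = 2740 + \frac{964}{17} = \frac{47544}{17} \approx 2796.7$)
$L + \left(22585 + b\right) = \frac{47544}{17} + \left(22585 - 10426\right) = \frac{47544}{17} + 12159 = \frac{254247}{17}$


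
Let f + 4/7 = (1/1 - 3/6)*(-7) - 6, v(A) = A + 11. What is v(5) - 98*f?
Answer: 1003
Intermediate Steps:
v(A) = 11 + A
f = -141/14 (f = -4/7 + ((1/1 - 3/6)*(-7) - 6) = -4/7 + ((1*1 - 3*⅙)*(-7) - 6) = -4/7 + ((1 - ½)*(-7) - 6) = -4/7 + ((½)*(-7) - 6) = -4/7 + (-7/2 - 6) = -4/7 - 19/2 = -141/14 ≈ -10.071)
v(5) - 98*f = (11 + 5) - 98*(-141/14) = 16 + 987 = 1003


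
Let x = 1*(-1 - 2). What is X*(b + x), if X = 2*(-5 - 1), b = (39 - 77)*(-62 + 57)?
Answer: -2244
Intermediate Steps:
b = 190 (b = -38*(-5) = 190)
X = -12 (X = 2*(-6) = -12)
x = -3 (x = 1*(-3) = -3)
X*(b + x) = -12*(190 - 3) = -12*187 = -2244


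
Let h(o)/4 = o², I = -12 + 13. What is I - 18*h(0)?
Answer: 1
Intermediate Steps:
I = 1
h(o) = 4*o²
I - 18*h(0) = 1 - 72*0² = 1 - 72*0 = 1 - 18*0 = 1 + 0 = 1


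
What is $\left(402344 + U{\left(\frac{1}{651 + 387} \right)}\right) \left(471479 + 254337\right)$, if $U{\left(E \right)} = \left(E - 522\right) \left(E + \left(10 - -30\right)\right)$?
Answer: $\frac{74578609725237254}{269361} \approx 2.7687 \cdot 10^{11}$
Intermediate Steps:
$U{\left(E \right)} = \left(-522 + E\right) \left(40 + E\right)$ ($U{\left(E \right)} = \left(-522 + E\right) \left(E + \left(10 + 30\right)\right) = \left(-522 + E\right) \left(E + 40\right) = \left(-522 + E\right) \left(40 + E\right)$)
$\left(402344 + U{\left(\frac{1}{651 + 387} \right)}\right) \left(471479 + 254337\right) = \left(402344 - \left(20880 - \frac{1}{\left(651 + 387\right)^{2}} + \frac{482}{651 + 387}\right)\right) \left(471479 + 254337\right) = \left(402344 - \left(20880 - \frac{1}{1077444} + \frac{241}{519}\right)\right) 725816 = \left(402344 - \left(\frac{10836961}{519} - \frac{1}{1077444}\right)\right) 725816 = \left(402344 - \frac{22497531035}{1077444}\right) 725816 = \frac{411005597701}{1077444} \cdot 725816 = \frac{74578609725237254}{269361}$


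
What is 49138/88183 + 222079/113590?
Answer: 25165177877/10016706970 ≈ 2.5123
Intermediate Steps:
49138/88183 + 222079/113590 = 25165177877/10016706970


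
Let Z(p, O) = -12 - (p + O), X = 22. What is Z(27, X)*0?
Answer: 0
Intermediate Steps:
Z(p, O) = -12 - O - p (Z(p, O) = -12 - (O + p) = -12 + (-O - p) = -12 - O - p)
Z(27, X)*0 = (-12 - 1*22 - 1*27)*0 = (-12 - 22 - 27)*0 = -61*0 = 0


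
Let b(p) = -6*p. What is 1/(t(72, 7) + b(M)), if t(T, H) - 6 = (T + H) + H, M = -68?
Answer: 1/500 ≈ 0.0020000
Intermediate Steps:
t(T, H) = 6 + T + 2*H (t(T, H) = 6 + ((T + H) + H) = 6 + ((H + T) + H) = 6 + (T + 2*H) = 6 + T + 2*H)
1/(t(72, 7) + b(M)) = 1/((6 + 72 + 2*7) - 6*(-68)) = 1/((6 + 72 + 14) + 408) = 1/(92 + 408) = 1/500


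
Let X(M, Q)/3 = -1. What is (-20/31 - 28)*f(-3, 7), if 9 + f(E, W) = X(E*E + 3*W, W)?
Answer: 10656/31 ≈ 343.74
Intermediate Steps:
X(M, Q) = -3 (X(M, Q) = 3*(-1) = -3)
f(E, W) = -12 (f(E, W) = -9 - 3 = -12)
(-20/31 - 28)*f(-3, 7) = (-20/31 - 28)*(-12) = -888/31*(-12) = 10656/31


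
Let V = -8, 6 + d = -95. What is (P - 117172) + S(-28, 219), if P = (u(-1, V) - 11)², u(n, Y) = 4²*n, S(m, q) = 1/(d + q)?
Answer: -13740273/118 ≈ -1.1644e+5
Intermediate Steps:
d = -101 (d = -6 - 95 = -101)
S(m, q) = 1/(-101 + q)
u(n, Y) = 16*n
P = 729 (P = (16*(-1) - 11)² = (-16 - 11)² = (-27)² = 729)
(P - 117172) + S(-28, 219) = (729 - 117172) + 1/(-101 + 219) = -116443 + 1/118 = -13740273/118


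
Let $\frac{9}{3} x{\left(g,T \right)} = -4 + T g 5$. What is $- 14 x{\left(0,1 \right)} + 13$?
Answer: $\frac{95}{3} \approx 31.667$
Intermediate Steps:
$x{\left(g,T \right)} = - \frac{4}{3} + \frac{5 T g}{3}$ ($x{\left(g,T \right)} = \frac{-4 + T g 5}{3} = \frac{-4 + T 5 g}{3} = \frac{-4 + 5 T g}{3} = - \frac{4}{3} + \frac{5 T g}{3}$)
$- 14 x{\left(0,1 \right)} + 13 = - 14 \left(- \frac{4}{3} + \frac{5}{3} \cdot 1 \cdot 0\right) + 13 = - 14 \left(- \frac{4}{3} + 0\right) + 13 = \left(-14\right) \left(- \frac{4}{3}\right) + 13 = \frac{56}{3} + 13 = \frac{95}{3}$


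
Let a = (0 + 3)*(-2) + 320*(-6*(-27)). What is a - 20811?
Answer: 31023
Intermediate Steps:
a = 51834 (a = 3*(-2) + 320*162 = -6 + 51840 = 51834)
a - 20811 = 51834 - 20811 = 31023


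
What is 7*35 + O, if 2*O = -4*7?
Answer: 231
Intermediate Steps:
O = -14 (O = (-4*7)/2 = (½)*(-28) = -14)
7*35 + O = 7*35 - 14 = 245 - 14 = 231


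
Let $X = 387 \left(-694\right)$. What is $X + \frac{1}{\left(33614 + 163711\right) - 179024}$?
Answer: $- \frac{4915245977}{18301} \approx -2.6858 \cdot 10^{5}$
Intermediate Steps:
$X = -268578$
$X + \frac{1}{\left(33614 + 163711\right) - 179024} = -268578 + \frac{1}{\left(33614 + 163711\right) - 179024} = -268578 + \frac{1}{197325 - 179024} = -268578 + \frac{1}{18301} = - \frac{4915245977}{18301}$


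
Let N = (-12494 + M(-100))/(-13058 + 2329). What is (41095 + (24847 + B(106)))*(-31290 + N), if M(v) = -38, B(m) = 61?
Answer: -22157067041634/10729 ≈ -2.0652e+9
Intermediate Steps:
N = 12532/10729 (N = (-12494 - 38)/(-13058 + 2329) = -12532/(-10729) = -12532*(-1/10729) = 12532/10729 ≈ 1.1680)
(41095 + (24847 + B(106)))*(-31290 + N) = (41095 + (24847 + 61))*(-31290 + 12532/10729) = (41095 + 24908)*(-335697878/10729) = 66003*(-335697878/10729) = -22157067041634/10729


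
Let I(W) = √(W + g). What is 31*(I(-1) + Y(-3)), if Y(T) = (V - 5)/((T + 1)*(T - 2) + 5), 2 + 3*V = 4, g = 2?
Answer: 992/45 ≈ 22.044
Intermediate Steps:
V = ⅔ (V = -⅔ + (⅓)*4 = -⅔ + 4/3 = ⅔ ≈ 0.66667)
Y(T) = -13/(3*(5 + (1 + T)*(-2 + T))) (Y(T) = (⅔ - 5)/((T + 1)*(T - 2) + 5) = -13/(3*((1 + T)*(-2 + T) + 5)) = -13/(3*(5 + (1 + T)*(-2 + T))))
I(W) = √(2 + W) (I(W) = √(W + 2) = √(2 + W))
31*(I(-1) + Y(-3)) = 31*(√(2 - 1) - 13/(9 - 3*(-3) + 3*(-3)²)) = 31*(√1 - 13/(9 + 9 + 3*9)) = 31*(1 - 13/(9 + 9 + 27)) = 31*(1 - 13/45) = 31*(32/45) = 992/45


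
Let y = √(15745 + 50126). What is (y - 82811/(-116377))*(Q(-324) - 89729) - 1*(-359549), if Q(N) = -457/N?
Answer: 11149748028923/37706148 - 29071739*√7319/108 ≈ -2.2733e+7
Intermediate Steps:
y = 3*√7319 (y = √65871 = 3*√7319 ≈ 256.65)
(y - 82811/(-116377))*(Q(-324) - 89729) - 1*(-359549) = (3*√7319 - 82811/(-116377))*(-457/(-324) - 89729) - 1*(-359549) = (3*√7319 - 82811*(-1/116377))*(-457*(-1/324) - 89729) + 359549 = (3*√7319 + 82811/116377)*(457/324 - 89729) + 359549 = (82811/116377 + 3*√7319)*(-29071739/324) + 359549 = (-2407459778329/37706148 - 29071739*√7319/108) + 359549 = 11149748028923/37706148 - 29071739*√7319/108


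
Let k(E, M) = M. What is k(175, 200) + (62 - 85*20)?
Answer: -1438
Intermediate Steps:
k(175, 200) + (62 - 85*20) = 200 + (62 - 85*20) = 200 + (62 - 1700) = 200 - 1638 = -1438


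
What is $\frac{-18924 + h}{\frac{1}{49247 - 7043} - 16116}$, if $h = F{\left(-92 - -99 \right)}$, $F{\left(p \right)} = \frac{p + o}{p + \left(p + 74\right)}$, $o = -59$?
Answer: $\frac{8785627782}{7481756293} \approx 1.1743$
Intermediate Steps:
$F{\left(p \right)} = \frac{-59 + p}{74 + 2 p}$ ($F{\left(p \right)} = \frac{p - 59}{p + \left(p + 74\right)} = \frac{-59 + p}{p + \left(74 + p\right)} = \frac{-59 + p}{74 + 2 p}$)
$h = - \frac{13}{22}$ ($h = \frac{-59 - -7}{2 \left(37 - -7\right)} = \frac{-59 + \left(-92 + 99\right)}{2 \left(37 + \left(-92 + 99\right)\right)} = \frac{-59 + 7}{2 \left(37 + 7\right)} = \frac{1}{2} \cdot \frac{1}{44} \left(-52\right) = - \frac{13}{22} \approx -0.59091$)
$\frac{-18924 + h}{\frac{1}{49247 - 7043} - 16116} = \frac{-18924 - \frac{13}{22}}{\frac{1}{49247 - 7043} - 16116} = - \frac{416341}{22 \left(\frac{1}{42204} - 16116\right)} = - \frac{416341}{22 \left(- \frac{680159663}{42204}\right)} = \left(- \frac{416341}{22}\right) \left(- \frac{42204}{680159663}\right) = \frac{8785627782}{7481756293}$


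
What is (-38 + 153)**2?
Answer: 13225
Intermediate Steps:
(-38 + 153)**2 = 115**2 = 13225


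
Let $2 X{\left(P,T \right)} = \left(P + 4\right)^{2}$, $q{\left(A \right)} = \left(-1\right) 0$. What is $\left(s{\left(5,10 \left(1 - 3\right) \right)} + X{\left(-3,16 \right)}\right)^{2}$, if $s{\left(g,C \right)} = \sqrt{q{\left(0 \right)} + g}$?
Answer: $\frac{21}{4} + \sqrt{5} \approx 7.4861$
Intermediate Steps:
$q{\left(A \right)} = 0$
$X{\left(P,T \right)} = \frac{\left(4 + P\right)^{2}}{2}$ ($X{\left(P,T \right)} = \frac{\left(P + 4\right)^{2}}{2} = \frac{\left(4 + P\right)^{2}}{2}$)
$s{\left(g,C \right)} = \sqrt{g}$ ($s{\left(g,C \right)} = \sqrt{0 + g} = \sqrt{g}$)
$\left(s{\left(5,10 \left(1 - 3\right) \right)} + X{\left(-3,16 \right)}\right)^{2} = \left(\sqrt{5} + \frac{\left(4 - 3\right)^{2}}{2}\right)^{2} = \left(\sqrt{5} + \frac{1^{2}}{2}\right)^{2} = \left(\sqrt{5} + \frac{1}{2} \cdot 1\right)^{2} = \left(\sqrt{5} + \frac{1}{2}\right)^{2} = \left(\frac{1}{2} + \sqrt{5}\right)^{2}$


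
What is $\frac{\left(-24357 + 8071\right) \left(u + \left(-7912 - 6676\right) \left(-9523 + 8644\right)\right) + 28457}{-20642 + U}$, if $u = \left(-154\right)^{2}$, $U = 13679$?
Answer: $\frac{69739725997}{2321} \approx 3.0047 \cdot 10^{7}$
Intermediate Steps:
$u = 23716$
$\frac{\left(-24357 + 8071\right) \left(u + \left(-7912 - 6676\right) \left(-9523 + 8644\right)\right) + 28457}{-20642 + U} = \frac{\left(-24357 + 8071\right) \left(23716 + \left(-7912 - 6676\right) \left(-9523 + 8644\right)\right) + 28457}{-20642 + 13679} = \frac{- 16286 \left(23716 - -12822852\right) + 28457}{-6963} = \left(- 16286 \left(23716 + 12822852\right) + 28457\right) \left(- \frac{1}{6963}\right) = \left(\left(-16286\right) 12846568 + 28457\right) \left(- \frac{1}{6963}\right) = \left(-209219206448 + 28457\right) \left(- \frac{1}{6963}\right) = \left(-209219177991\right) \left(- \frac{1}{6963}\right) = \frac{69739725997}{2321}$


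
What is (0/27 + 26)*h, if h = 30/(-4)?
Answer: -195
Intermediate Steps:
h = -15/2 (h = 30*(-¼) = -15/2 ≈ -7.5000)
(0/27 + 26)*h = (0/27 + 26)*(-15/2) = (0*(1/27) + 26)*(-15/2) = (0 + 26)*(-15/2) = 26*(-15/2) = -195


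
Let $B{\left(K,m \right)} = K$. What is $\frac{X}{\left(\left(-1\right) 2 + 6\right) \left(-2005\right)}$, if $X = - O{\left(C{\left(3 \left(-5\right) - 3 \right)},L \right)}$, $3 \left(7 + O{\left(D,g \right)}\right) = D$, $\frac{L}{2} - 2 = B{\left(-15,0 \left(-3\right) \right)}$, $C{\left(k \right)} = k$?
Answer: $- \frac{13}{8020} \approx -0.0016209$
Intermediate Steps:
$L = -26$ ($L = 4 + 2 \left(-15\right) = 4 - 30 = -26$)
$O{\left(D,g \right)} = -7 + \frac{D}{3}$
$X = 13$ ($X = - (-7 + \frac{3 \left(-5\right) - 3}{3}) = - (-7 + \frac{-15 - 3}{3}) = - (-7 + \frac{1}{3} \left(-18\right)) = - (-7 - 6) = \left(-1\right) \left(-13\right) = 13$)
$\frac{X}{\left(\left(-1\right) 2 + 6\right) \left(-2005\right)} = \frac{13}{\left(\left(-1\right) 2 + 6\right) \left(-2005\right)} = \frac{13}{\left(-2 + 6\right) \left(-2005\right)} = \frac{13}{4 \left(-2005\right)} = \frac{13}{-8020} = 13 \left(- \frac{1}{8020}\right) = - \frac{13}{8020}$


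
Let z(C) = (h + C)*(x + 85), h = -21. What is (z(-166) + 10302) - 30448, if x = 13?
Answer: -38472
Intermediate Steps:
z(C) = -2058 + 98*C (z(C) = (-21 + C)*(13 + 85) = (-21 + C)*98 = -2058 + 98*C)
(z(-166) + 10302) - 30448 = ((-2058 + 98*(-166)) + 10302) - 30448 = ((-2058 - 16268) + 10302) - 30448 = (-18326 + 10302) - 30448 = -8024 - 30448 = -38472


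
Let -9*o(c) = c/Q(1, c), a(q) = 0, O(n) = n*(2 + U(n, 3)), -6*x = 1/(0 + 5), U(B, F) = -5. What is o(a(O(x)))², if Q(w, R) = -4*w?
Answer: 0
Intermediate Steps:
x = -1/30 (x = -1/(6*(0 + 5)) = -⅙/5 = -⅙*⅕ = -1/30 ≈ -0.033333)
O(n) = -3*n (O(n) = n*(2 - 5) = n*(-3) = -3*n)
o(c) = c/36 (o(c) = -c/(9*((-4*1))) = -c/(9*(-4)) = -c*(-1)/(9*4) = -(-1)*c/36 = c/36)
o(a(O(x)))² = ((1/36)*0)² = 0² = 0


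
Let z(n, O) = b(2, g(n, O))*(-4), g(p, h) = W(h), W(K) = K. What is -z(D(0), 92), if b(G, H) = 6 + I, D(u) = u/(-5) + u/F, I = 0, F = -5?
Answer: 24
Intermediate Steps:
g(p, h) = h
D(u) = -2*u/5 (D(u) = u/(-5) + u/(-5) = u*(-⅕) + u*(-⅕) = -u/5 - u/5 = -2*u/5)
b(G, H) = 6 (b(G, H) = 6 + 0 = 6)
z(n, O) = -24 (z(n, O) = 6*(-4) = -24)
-z(D(0), 92) = -1*(-24) = 24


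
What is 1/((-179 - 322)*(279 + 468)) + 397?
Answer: 148576058/374247 ≈ 397.00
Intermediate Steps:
1/((-179 - 322)*(279 + 468)) + 397 = 1/(-501*747) + 397 = -1/501*1/747 + 397 = -1/374247 + 397 = 148576058/374247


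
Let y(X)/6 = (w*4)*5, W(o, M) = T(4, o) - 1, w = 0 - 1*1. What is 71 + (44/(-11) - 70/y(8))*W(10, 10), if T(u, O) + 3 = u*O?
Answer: -52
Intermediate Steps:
T(u, O) = -3 + O*u (T(u, O) = -3 + u*O = -3 + O*u)
w = -1 (w = 0 - 1 = -1)
W(o, M) = -4 + 4*o (W(o, M) = (-3 + o*4) - 1 = (-3 + 4*o) - 1 = -4 + 4*o)
y(X) = -120 (y(X) = 6*(-1*4*5) = 6*(-4*5) = 6*(-20) = -120)
71 + (44/(-11) - 70/y(8))*W(10, 10) = 71 + (44/(-11) - 70/(-120))*(-4 + 4*10) = 71 + (44*(-1/11) - 70*(-1/120))*(-4 + 40) = 71 + (-4 + 7/12)*36 = 71 - 41/12*36 = 71 - 123 = -52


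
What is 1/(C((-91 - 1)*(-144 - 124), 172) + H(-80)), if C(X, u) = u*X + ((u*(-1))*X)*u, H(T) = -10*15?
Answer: -1/725182422 ≈ -1.3790e-9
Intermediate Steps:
H(T) = -150
C(X, u) = X*u - X*u² (C(X, u) = X*u + ((-u)*X)*u = X*u + (-X*u)*u = X*u - X*u²)
1/(C((-91 - 1)*(-144 - 124), 172) + H(-80)) = 1/(((-91 - 1)*(-144 - 124))*172*(1 - 1*172) - 150) = 1/(-92*(-268)*172*(1 - 172) - 150) = 1/(24656*172*(-171) - 150) = 1/(-725182272 - 150) = 1/(-725182422) = -1/725182422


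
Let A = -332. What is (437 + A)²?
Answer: 11025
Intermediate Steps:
(437 + A)² = (437 - 332)² = 105² = 11025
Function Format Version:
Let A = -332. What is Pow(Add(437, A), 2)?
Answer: 11025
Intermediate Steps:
Pow(Add(437, A), 2) = Pow(Add(437, -332), 2) = Pow(105, 2) = 11025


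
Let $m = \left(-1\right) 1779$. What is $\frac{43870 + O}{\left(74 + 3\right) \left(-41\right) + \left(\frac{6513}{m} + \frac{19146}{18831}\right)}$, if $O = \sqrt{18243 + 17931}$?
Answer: $- \frac{81647795035}{5880510409} - \frac{3722261 \sqrt{36174}}{11761020818} \approx -13.945$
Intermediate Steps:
$m = -1779$
$O = \sqrt{36174} \approx 190.19$
$\frac{43870 + O}{\left(74 + 3\right) \left(-41\right) + \left(\frac{6513}{m} + \frac{19146}{18831}\right)} = \frac{43870 + \sqrt{36174}}{\left(74 + 3\right) \left(-41\right) + \left(\frac{6513}{-1779} + \frac{19146}{18831}\right)} = \frac{43870 + \sqrt{36174}}{77 \left(-41\right) + \left(6513 \left(- \frac{1}{1779}\right) + 19146 \cdot \frac{1}{18831}\right)} = \frac{43870 + \sqrt{36174}}{-3157 + \left(- \frac{2171}{593} + \frac{6382}{6277}\right)} = \frac{43870 + \sqrt{36174}}{-3157 - \frac{9842841}{3722261}} = \frac{43870 + \sqrt{36174}}{- \frac{11761020818}{3722261}} = \left(43870 + \sqrt{36174}\right) \left(- \frac{3722261}{11761020818}\right) = - \frac{81647795035}{5880510409} - \frac{3722261 \sqrt{36174}}{11761020818}$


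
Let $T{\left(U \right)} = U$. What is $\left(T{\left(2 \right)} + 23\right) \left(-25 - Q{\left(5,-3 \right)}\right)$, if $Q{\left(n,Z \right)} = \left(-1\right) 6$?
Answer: $-475$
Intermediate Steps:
$Q{\left(n,Z \right)} = -6$
$\left(T{\left(2 \right)} + 23\right) \left(-25 - Q{\left(5,-3 \right)}\right) = \left(2 + 23\right) \left(-25 - -6\right) = 25 \left(-25 + 6\right) = 25 \left(-19\right) = -475$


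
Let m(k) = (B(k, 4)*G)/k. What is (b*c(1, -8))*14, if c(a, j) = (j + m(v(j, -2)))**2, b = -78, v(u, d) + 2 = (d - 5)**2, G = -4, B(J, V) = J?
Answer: -157248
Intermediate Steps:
v(u, d) = -2 + (-5 + d)**2 (v(u, d) = -2 + (d - 5)**2 = -2 + (-5 + d)**2)
m(k) = -4 (m(k) = (k*(-4))/k = (-4*k)/k = -4)
c(a, j) = (-4 + j)**2 (c(a, j) = (j - 4)**2 = (-4 + j)**2)
(b*c(1, -8))*14 = -78*(-4 - 8)**2*14 = -78*(-12)**2*14 = -78*144*14 = -11232*14 = -157248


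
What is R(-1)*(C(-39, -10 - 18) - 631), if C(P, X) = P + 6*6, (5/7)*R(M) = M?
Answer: 4438/5 ≈ 887.60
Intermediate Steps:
R(M) = 7*M/5
C(P, X) = 36 + P (C(P, X) = P + 36 = 36 + P)
R(-1)*(C(-39, -10 - 18) - 631) = ((7/5)*(-1))*((36 - 39) - 631) = -7*(-3 - 631)/5 = -7/5*(-634) = 4438/5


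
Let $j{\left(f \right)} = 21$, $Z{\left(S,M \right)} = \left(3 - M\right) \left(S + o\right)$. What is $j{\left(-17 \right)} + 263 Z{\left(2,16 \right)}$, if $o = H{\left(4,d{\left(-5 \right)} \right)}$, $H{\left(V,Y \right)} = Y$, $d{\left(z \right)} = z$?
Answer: $10278$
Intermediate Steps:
$o = -5$
$Z{\left(S,M \right)} = \left(-5 + S\right) \left(3 - M\right)$ ($Z{\left(S,M \right)} = \left(3 - M\right) \left(S - 5\right) = \left(3 - M\right) \left(-5 + S\right) = \left(-5 + S\right) \left(3 - M\right)$)
$j{\left(-17 \right)} + 263 Z{\left(2,16 \right)} = 21 + 263 \left(-15 + 3 \cdot 2 + 5 \cdot 16 - 16 \cdot 2\right) = 21 + 263 \left(-15 + 6 + 80 - 32\right) = 21 + 263 \cdot 39 = 21 + 10257 = 10278$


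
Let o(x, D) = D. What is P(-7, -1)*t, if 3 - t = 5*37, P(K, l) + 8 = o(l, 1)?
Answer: 1274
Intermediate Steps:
P(K, l) = -7 (P(K, l) = -8 + 1 = -7)
t = -182 (t = 3 - 5*37 = 3 - 1*185 = 3 - 185 = -182)
P(-7, -1)*t = -7*(-182) = 1274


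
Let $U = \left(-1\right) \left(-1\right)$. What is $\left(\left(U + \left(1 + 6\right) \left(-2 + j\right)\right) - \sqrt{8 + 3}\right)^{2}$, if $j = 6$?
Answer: $\left(29 - \sqrt{11}\right)^{2} \approx 659.64$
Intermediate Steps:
$U = 1$
$\left(\left(U + \left(1 + 6\right) \left(-2 + j\right)\right) - \sqrt{8 + 3}\right)^{2} = \left(\left(1 + \left(1 + 6\right) \left(-2 + 6\right)\right) - \sqrt{8 + 3}\right)^{2} = \left(\left(1 + 7 \cdot 4\right) - \sqrt{11}\right)^{2} = \left(\left(1 + 28\right) - \sqrt{11}\right)^{2} = \left(29 - \sqrt{11}\right)^{2}$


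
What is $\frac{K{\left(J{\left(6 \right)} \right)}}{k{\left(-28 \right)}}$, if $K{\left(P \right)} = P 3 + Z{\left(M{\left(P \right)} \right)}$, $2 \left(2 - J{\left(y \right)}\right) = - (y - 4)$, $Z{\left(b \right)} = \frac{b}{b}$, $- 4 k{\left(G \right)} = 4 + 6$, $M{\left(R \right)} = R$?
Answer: $-4$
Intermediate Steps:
$k{\left(G \right)} = - \frac{5}{2}$ ($k{\left(G \right)} = - \frac{4 + 6}{4} = \left(- \frac{1}{4}\right) 10 = - \frac{5}{2}$)
$Z{\left(b \right)} = 1$
$J{\left(y \right)} = \frac{y}{2}$ ($J{\left(y \right)} = 2 - \frac{\left(-1\right) \left(y - 4\right)}{2} = 2 - \frac{\left(-1\right) \left(-4 + y\right)}{2} = 2 - \frac{4 - y}{2} = 2 + \left(-2 + \frac{y}{2}\right) = \frac{y}{2}$)
$K{\left(P \right)} = 1 + 3 P$ ($K{\left(P \right)} = P 3 + 1 = 3 P + 1 = 1 + 3 P$)
$\frac{K{\left(J{\left(6 \right)} \right)}}{k{\left(-28 \right)}} = \frac{1 + 3 \cdot \frac{1}{2} \cdot 6}{- \frac{5}{2}} = \left(1 + 3 \cdot 3\right) \left(- \frac{2}{5}\right) = \left(1 + 9\right) \left(- \frac{2}{5}\right) = 10 \left(- \frac{2}{5}\right) = -4$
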